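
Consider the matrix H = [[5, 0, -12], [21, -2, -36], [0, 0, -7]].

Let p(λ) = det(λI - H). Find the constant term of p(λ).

p(λ) = λ^3 + 4λ^2 - 31λ - 70.
The constant term is -70.

-70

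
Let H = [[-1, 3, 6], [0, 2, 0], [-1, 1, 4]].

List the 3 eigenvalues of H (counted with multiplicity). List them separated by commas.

Compute the characteristic polynomial p(μ) = det(μI - H).
Cofactor expansion gives p(μ) = μ^3 - 5μ^2 + 8μ - 4.
Since p(1) = 0, μ = 1 is a root.
Dividing by (μ - 1) leaves μ^2 - 4μ + 4.
The quadratic factor is (μ - 2)^2.
Eigenvalues: 1, 2, 2.

1, 2, 2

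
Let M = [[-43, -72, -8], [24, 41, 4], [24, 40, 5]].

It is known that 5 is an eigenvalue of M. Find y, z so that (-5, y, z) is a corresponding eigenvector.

3, 3

We need (M - 5I)v = 0.
M - 5I = [[-48, -72, -8], [24, 36, 4], [24, 40, 0]].
Row 1: (-48)·-5 + (-72)·y + (-8)·z = 0
Row 2: (24)·-5 + (36)·y + (4)·z = 0
Row 3: (24)·-5 + (40)·y + (0)·z = 0
Solving gives y = 3, z = 3.
Check: M·(-5, 3, 3) = (-25, 15, 15) = 5·(-5, 3, 3).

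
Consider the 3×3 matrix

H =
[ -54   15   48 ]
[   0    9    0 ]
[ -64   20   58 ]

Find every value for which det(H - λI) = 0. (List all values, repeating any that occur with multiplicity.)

-6, 9, 10

The characteristic polynomial is p(lambda) = det(lambda·I - H).
Expanding the 3×3 determinant: p(lambda) = lambda^3 - 13·lambda^2 - 24·lambda + 540.
Try lambda = -6: p(-6) = 0, so -6 is a root.
Factor out (lambda + 6): p(lambda) = (lambda + 6)·(lambda^2 - 19·lambda + 90).
The quadratic factors as (lambda - 9)·(lambda - 10).
Eigenvalues: -6, 9, 10.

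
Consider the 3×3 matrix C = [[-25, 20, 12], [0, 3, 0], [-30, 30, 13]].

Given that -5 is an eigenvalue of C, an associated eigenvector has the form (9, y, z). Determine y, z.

We need (C + 5I)v = 0.
C + 5I = [[-20, 20, 12], [0, 8, 0], [-30, 30, 18]].
Row 1: (-20)·9 + (20)·y + (12)·z = 0
Row 2: (0)·9 + (8)·y + (0)·z = 0
Row 3: (-30)·9 + (30)·y + (18)·z = 0
Solving gives y = 0, z = 15.
Check: C·(9, 0, 15) = (-45, 0, -75) = -5·(9, 0, 15).

0, 15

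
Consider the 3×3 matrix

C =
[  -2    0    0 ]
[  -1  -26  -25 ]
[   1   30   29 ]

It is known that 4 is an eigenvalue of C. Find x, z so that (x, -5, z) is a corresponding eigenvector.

0, 6

We need (C - 4I)v = 0.
C - 4I = [[-6, 0, 0], [-1, -30, -25], [1, 30, 25]].
Row 1: (-6)·x + (0)·-5 + (0)·z = 0
Row 2: (-1)·x + (-30)·-5 + (-25)·z = 0
Row 3: (1)·x + (30)·-5 + (25)·z = 0
Solving gives x = 0, z = 6.
Check: C·(0, -5, 6) = (0, -20, 24) = 4·(0, -5, 6).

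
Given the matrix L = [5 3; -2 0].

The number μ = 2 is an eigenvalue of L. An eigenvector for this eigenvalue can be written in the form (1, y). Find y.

-1

We need (L - 2I)v = 0.
L - 2I = [[3, 3], [-2, -2]].
Row 1: (3)·1 + (3)·y = 0
Row 2: (-2)·1 + (-2)·y = 0
Solving gives y = -1.
Check: L·(1, -1) = (2, -2) = 2·(1, -1).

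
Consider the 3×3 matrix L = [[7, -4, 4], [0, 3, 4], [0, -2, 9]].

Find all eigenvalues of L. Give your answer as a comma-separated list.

The characteristic polynomial is p(r) = det(rI - L).
Cofactor expansion gives p(r) = r^3 - 19r^2 + 119r - 245.
Since p(5) = 0, r = 5 is a root.
Factor out (r - 5): p(r) = (r - 5)·(r^2 - 14r + 49).
The quadratic factor is (r - 7)^2.
Eigenvalues: 5, 7, 7.

5, 7, 7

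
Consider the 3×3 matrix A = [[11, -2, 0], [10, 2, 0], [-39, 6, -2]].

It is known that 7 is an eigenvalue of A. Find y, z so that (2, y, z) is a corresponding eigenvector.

4, -6

We need (A - 7I)v = 0.
A - 7I = [[4, -2, 0], [10, -5, 0], [-39, 6, -9]].
Row 1: (4)·2 + (-2)·y + (0)·z = 0
Row 2: (10)·2 + (-5)·y + (0)·z = 0
Row 3: (-39)·2 + (6)·y + (-9)·z = 0
Solving gives y = 4, z = -6.
Check: A·(2, 4, -6) = (14, 28, -42) = 7·(2, 4, -6).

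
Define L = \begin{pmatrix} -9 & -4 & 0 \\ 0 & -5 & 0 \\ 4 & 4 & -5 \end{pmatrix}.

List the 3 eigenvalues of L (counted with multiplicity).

Set up det(λI - L) = 0.
Expanding the 3×3 determinant: p(λ) = λ^3 + 19λ^2 + 115λ + 225.
Since p(-5) = 0, λ = -5 is a root.
Factor out (λ + 5): p(λ) = (λ + 5)·(λ^2 + 14λ + 45).
The quadratic factors as (λ + 9)·(λ + 5).
Eigenvalues: -9, -5, -5.

-9, -5, -5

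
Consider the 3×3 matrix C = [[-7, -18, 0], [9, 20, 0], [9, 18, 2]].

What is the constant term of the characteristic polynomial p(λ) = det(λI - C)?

p(0) = det(0·I − C) = det(−C) = (−1)^3·det(C).
det(C) = 44, so p(0) = -44.

-44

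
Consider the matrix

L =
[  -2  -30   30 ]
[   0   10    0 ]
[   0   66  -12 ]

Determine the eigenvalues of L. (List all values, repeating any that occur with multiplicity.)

Set up det(sI - L) = 0.
Expanding along the first row, p(s) = s^3 + 4s^2 - 116s - 240.
Try s = -12: p(-12) = 0, so -12 is a root.
Dividing by (s + 12) leaves s^2 - 8s - 20.
The quadratic factors as (s + 2)·(s - 10).
Eigenvalues: -12, -2, 10.

-12, -2, 10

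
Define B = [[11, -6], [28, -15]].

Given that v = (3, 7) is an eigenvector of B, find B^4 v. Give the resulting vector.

(243, 567)

First find the eigenvalue: Bv = (-9, -21) = -3·(3, 7), so λ = -3.
Then B^4 v = λ^4·v = (-3)^4·(3, 7) = 81·(3, 7) = (243, 567).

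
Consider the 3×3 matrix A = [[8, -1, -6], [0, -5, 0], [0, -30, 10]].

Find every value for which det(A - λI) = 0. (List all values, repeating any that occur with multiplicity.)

-5, 8, 10

The characteristic polynomial is p(μ) = det(μI - A).
Cofactor expansion gives p(μ) = μ^3 - 13μ^2 - 10μ + 400.
Rational-root test: μ = 8 gives p(8) = 0.
Factor out (μ - 8): p(μ) = (μ - 8)·(μ^2 - 5μ - 50).
The quadratic factors as (μ + 5)·(μ - 10).
Eigenvalues: -5, 8, 10.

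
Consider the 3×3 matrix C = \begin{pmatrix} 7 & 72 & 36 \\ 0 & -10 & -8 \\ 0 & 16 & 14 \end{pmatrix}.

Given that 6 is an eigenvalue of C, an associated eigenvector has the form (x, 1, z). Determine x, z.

We need (C - 6I)v = 0.
C - 6I = [[1, 72, 36], [0, -16, -8], [0, 16, 8]].
Row 1: (1)·x + (72)·1 + (36)·z = 0
Row 2: (0)·x + (-16)·1 + (-8)·z = 0
Row 3: (0)·x + (16)·1 + (8)·z = 0
Solving gives x = 0, z = -2.
Check: C·(0, 1, -2) = (0, 6, -12) = 6·(0, 1, -2).

0, -2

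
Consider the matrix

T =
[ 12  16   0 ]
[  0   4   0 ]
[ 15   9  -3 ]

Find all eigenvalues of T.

The characteristic polynomial is p(s) = det(sI - T).
Cofactor expansion gives p(s) = s^3 - 13s^2 + 144.
Rational-root test: s = -3 gives p(-3) = 0.
Dividing by (s + 3) leaves s^2 - 16s + 48.
The quadratic factors as (s - 4)·(s - 12).
Eigenvalues: -3, 4, 12.

-3, 4, 12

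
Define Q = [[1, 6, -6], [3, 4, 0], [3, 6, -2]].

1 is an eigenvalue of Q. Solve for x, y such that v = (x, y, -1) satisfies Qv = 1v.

We need (Q - 1I)v = 0.
Q - 1I = [[0, 6, -6], [3, 3, 0], [3, 6, -3]].
Row 1: (0)·x + (6)·y + (-6)·-1 = 0
Row 2: (3)·x + (3)·y + (0)·-1 = 0
Row 3: (3)·x + (6)·y + (-3)·-1 = 0
Solving gives x = 1, y = -1.
Check: Q·(1, -1, -1) = (1, -1, -1) = 1·(1, -1, -1).

1, -1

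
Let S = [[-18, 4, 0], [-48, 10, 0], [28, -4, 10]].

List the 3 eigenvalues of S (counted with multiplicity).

Set up det(rI - S) = 0.
Expanding the 3×3 determinant: p(r) = r^3 - 2r^2 - 68r - 120.
Rational-root test: r = -6 gives p(-6) = 0.
Factor out (r + 6): p(r) = (r + 6)·(r^2 - 8r - 20).
The quadratic factors as (r + 2)·(r - 10).
Eigenvalues: -6, -2, 10.

-6, -2, 10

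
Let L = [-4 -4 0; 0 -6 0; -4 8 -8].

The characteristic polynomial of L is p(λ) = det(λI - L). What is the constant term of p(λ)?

p(λ) = λ^3 + 18λ^2 + 104λ + 192.
The constant term is 192.

192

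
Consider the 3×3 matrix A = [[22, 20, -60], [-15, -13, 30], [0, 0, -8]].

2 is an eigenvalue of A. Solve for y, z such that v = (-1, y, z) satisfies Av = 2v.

We need (A - 2I)v = 0.
A - 2I = [[20, 20, -60], [-15, -15, 30], [0, 0, -10]].
Row 1: (20)·-1 + (20)·y + (-60)·z = 0
Row 2: (-15)·-1 + (-15)·y + (30)·z = 0
Row 3: (0)·-1 + (0)·y + (-10)·z = 0
Solving gives y = 1, z = 0.
Check: A·(-1, 1, 0) = (-2, 2, 0) = 2·(-1, 1, 0).

1, 0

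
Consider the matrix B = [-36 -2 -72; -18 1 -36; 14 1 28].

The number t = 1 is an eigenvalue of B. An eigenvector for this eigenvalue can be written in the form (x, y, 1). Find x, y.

We need (B - 1I)v = 0.
B - 1I = [[-37, -2, -72], [-18, 0, -36], [14, 1, 27]].
Row 1: (-37)·x + (-2)·y + (-72)·1 = 0
Row 2: (-18)·x + (0)·y + (-36)·1 = 0
Row 3: (14)·x + (1)·y + (27)·1 = 0
Solving gives x = -2, y = 1.
Check: B·(-2, 1, 1) = (-2, 1, 1) = 1·(-2, 1, 1).

-2, 1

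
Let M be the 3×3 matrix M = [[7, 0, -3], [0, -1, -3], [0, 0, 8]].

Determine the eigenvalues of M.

-1, 7, 8

M is upper triangular, so its eigenvalues are the diagonal entries.
Diagonal: 7, -1, 8.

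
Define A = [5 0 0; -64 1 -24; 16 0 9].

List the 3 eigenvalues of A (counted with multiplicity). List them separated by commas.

1, 5, 9

Set up det(rI - A) = 0.
Cofactor expansion gives p(r) = r^3 - 15r^2 + 59r - 45.
Try r = 5: p(5) = 0, so 5 is a root.
Dividing by (r - 5) leaves r^2 - 10r + 9.
The quadratic factors as (r - 1)·(r - 9).
Eigenvalues: 1, 5, 9.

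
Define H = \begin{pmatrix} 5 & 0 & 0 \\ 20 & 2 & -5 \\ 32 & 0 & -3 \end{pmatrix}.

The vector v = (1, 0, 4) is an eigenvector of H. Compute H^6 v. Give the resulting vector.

(15625, 0, 62500)

First find the eigenvalue: Hv = (5, 0, 20) = 5·(1, 0, 4), so λ = 5.
Then H^6 v = λ^6·v = 5^6·(1, 0, 4) = 15625·(1, 0, 4) = (15625, 0, 62500).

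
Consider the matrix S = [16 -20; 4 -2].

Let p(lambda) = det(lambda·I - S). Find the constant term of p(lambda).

p(lambda) = lambda^2 - 14·lambda + 48.
The constant term is 48.

48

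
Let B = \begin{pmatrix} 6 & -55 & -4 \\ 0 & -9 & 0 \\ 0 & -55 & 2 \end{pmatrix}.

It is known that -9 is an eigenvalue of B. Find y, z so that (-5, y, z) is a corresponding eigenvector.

-1, -5

We need (B + 9I)v = 0.
B + 9I = [[15, -55, -4], [0, 0, 0], [0, -55, 11]].
Row 1: (15)·-5 + (-55)·y + (-4)·z = 0
Row 2: (0)·-5 + (0)·y + (0)·z = 0
Row 3: (0)·-5 + (-55)·y + (11)·z = 0
Solving gives y = -1, z = -5.
Check: B·(-5, -1, -5) = (45, 9, 45) = -9·(-5, -1, -5).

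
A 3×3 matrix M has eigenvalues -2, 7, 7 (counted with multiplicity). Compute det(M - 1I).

-108

If M has eigenvalues -2, 7, 7, then M - 1I has eigenvalues -3, 6, 6.
det(M - 1I) = (-3) · (6) · (6) = -108.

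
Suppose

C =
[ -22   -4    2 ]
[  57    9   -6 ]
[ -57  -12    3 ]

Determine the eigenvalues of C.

The characteristic polynomial is p(t) = det(tI - C).
Expanding the 3×3 determinant: p(t) = t^3 + 10t^2 + 33t + 36.
Rational-root test: t = -3 gives p(-3) = 0.
Dividing by (t + 3) leaves t^2 + 7t + 12.
The quadratic factors as (t + 4)·(t + 3).
Eigenvalues: -4, -3, -3.

-4, -3, -3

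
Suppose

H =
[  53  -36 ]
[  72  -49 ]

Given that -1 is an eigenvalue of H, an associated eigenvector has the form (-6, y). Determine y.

-9

We need (H + 1I)v = 0.
H + 1I = [[54, -36], [72, -48]].
Row 1: (54)·-6 + (-36)·y = 0
Row 2: (72)·-6 + (-48)·y = 0
Solving gives y = -9.
Check: H·(-6, -9) = (6, 9) = -1·(-6, -9).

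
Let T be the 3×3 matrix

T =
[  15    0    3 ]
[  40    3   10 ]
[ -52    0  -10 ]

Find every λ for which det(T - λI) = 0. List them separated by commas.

2, 3, 3

Set up det(μI - T) = 0.
Expanding along the first row, p(μ) = μ^3 - 8μ^2 + 21μ - 18.
Rational-root test: μ = 2 gives p(2) = 0.
Dividing by (μ - 2) leaves μ^2 - 6μ + 9.
The quadratic factor is (μ - 3)^2.
Eigenvalues: 2, 3, 3.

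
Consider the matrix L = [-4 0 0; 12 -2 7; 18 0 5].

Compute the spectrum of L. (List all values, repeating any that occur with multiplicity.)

-4, -2, 5

The characteristic polynomial is p(μ) = det(μI - L).
Expanding along the first row, p(μ) = μ^3 + μ^2 - 22μ - 40.
Since p(-2) = 0, μ = -2 is a root.
Dividing by (μ + 2) leaves μ^2 - μ - 20.
The quadratic factors as (μ + 4)·(μ - 5).
Eigenvalues: -4, -2, 5.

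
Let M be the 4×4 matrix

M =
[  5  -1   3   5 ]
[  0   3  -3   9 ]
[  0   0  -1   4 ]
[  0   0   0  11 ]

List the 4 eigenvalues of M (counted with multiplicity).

M is upper triangular, so its eigenvalues are the diagonal entries.
Diagonal: 5, 3, -1, 11.

-1, 3, 5, 11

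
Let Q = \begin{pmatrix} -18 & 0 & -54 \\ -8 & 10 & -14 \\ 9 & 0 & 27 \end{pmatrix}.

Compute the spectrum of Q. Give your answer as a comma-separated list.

0, 9, 10

Compute the characteristic polynomial p(lambda) = det(lambda·I - Q).
Expanding the 3×3 determinant: p(lambda) = lambda^3 - 19·lambda^2 + 90·lambda.
Try lambda = 10: p(10) = 0, so 10 is a root.
Factor out (lambda - 10): p(lambda) = (lambda - 10)·(lambda^2 - 9·lambda).
The quadratic factors as lambda·(lambda - 9).
Eigenvalues: 0, 9, 10.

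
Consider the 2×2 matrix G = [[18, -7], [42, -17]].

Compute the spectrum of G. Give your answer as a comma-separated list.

det(G - tI) = (18 - t)(-17 - t) - (-7)·(42) = t^2 - t - 12.
This factors as (t + 3)·(t - 4) = 0.
Eigenvalues: -3, 4.

-3, 4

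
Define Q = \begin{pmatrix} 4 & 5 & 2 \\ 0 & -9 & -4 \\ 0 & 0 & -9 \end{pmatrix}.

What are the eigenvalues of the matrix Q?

Q is upper triangular, so its eigenvalues are the diagonal entries.
Diagonal: 4, -9, -9.

-9, -9, 4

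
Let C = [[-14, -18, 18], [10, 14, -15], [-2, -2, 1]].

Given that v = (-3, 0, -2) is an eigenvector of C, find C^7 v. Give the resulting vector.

First find the eigenvalue: Cv = (6, 0, 4) = -2·(-3, 0, -2), so λ = -2.
Then C^7 v = λ^7·v = (-2)^7·(-3, 0, -2) = -128·(-3, 0, -2) = (384, 0, 256).

(384, 0, 256)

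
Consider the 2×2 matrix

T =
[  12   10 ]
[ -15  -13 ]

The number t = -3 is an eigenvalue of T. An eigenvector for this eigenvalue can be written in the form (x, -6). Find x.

We need (T + 3I)v = 0.
T + 3I = [[15, 10], [-15, -10]].
Row 1: (15)·x + (10)·-6 = 0
Row 2: (-15)·x + (-10)·-6 = 0
Solving gives x = 4.
Check: T·(4, -6) = (-12, 18) = -3·(4, -6).

4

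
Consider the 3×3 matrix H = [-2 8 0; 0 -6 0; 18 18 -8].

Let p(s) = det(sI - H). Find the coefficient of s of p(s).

76

p(s) = s^3 + 16s^2 + 76s + 96.
The coefficient of s is 76.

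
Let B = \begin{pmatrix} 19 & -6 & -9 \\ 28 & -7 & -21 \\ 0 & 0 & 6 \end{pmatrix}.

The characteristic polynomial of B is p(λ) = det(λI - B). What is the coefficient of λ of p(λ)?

107

p(λ) = λ^3 - 18λ^2 + 107λ - 210.
The coefficient of λ is 107.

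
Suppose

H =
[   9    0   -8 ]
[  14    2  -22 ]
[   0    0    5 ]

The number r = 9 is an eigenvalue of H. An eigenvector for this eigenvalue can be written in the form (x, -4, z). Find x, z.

We need (H - 9I)v = 0.
H - 9I = [[0, 0, -8], [14, -7, -22], [0, 0, -4]].
Row 1: (0)·x + (0)·-4 + (-8)·z = 0
Row 2: (14)·x + (-7)·-4 + (-22)·z = 0
Row 3: (0)·x + (0)·-4 + (-4)·z = 0
Solving gives x = -2, z = 0.
Check: H·(-2, -4, 0) = (-18, -36, 0) = 9·(-2, -4, 0).

-2, 0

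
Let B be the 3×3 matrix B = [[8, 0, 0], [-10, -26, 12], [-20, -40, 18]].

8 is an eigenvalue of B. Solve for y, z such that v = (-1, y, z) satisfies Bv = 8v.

1, 2

We need (B - 8I)v = 0.
B - 8I = [[0, 0, 0], [-10, -34, 12], [-20, -40, 10]].
Row 1: (0)·-1 + (0)·y + (0)·z = 0
Row 2: (-10)·-1 + (-34)·y + (12)·z = 0
Row 3: (-20)·-1 + (-40)·y + (10)·z = 0
Solving gives y = 1, z = 2.
Check: B·(-1, 1, 2) = (-8, 8, 16) = 8·(-1, 1, 2).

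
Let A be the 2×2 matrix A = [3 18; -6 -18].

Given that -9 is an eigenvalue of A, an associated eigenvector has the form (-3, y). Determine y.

We need (A + 9I)v = 0.
A + 9I = [[12, 18], [-6, -9]].
Row 1: (12)·-3 + (18)·y = 0
Row 2: (-6)·-3 + (-9)·y = 0
Solving gives y = 2.
Check: A·(-3, 2) = (27, -18) = -9·(-3, 2).

2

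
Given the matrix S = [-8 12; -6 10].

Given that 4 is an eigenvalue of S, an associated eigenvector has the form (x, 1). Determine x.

We need (S - 4I)v = 0.
S - 4I = [[-12, 12], [-6, 6]].
Row 1: (-12)·x + (12)·1 = 0
Row 2: (-6)·x + (6)·1 = 0
Solving gives x = 1.
Check: S·(1, 1) = (4, 4) = 4·(1, 1).

1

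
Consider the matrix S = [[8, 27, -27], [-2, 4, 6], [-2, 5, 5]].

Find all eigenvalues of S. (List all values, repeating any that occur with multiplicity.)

The characteristic polynomial is p(λ) = det(λI - S).
Cofactor expansion gives p(λ) = λ^3 - 17λ^2 + 62λ + 80.
Since p(10) = 0, λ = 10 is a root.
Dividing by (λ - 10) leaves λ^2 - 7λ - 8.
The quadratic factors as (λ + 1)·(λ - 8).
Eigenvalues: -1, 8, 10.

-1, 8, 10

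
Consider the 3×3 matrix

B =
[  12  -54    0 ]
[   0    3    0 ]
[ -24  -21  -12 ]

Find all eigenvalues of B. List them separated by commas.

The characteristic polynomial is p(r) = det(rI - B).
Expanding along the first row, p(r) = r^3 - 3r^2 - 144r + 432.
Rational-root test: r = 3 gives p(3) = 0.
Dividing by (r - 3) leaves r^2 - 144.
The quadratic factors as (r + 12)·(r - 12).
Eigenvalues: -12, 3, 12.

-12, 3, 12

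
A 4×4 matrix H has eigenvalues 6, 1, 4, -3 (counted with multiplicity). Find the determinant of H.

-72

det(H) is the product of the eigenvalues: (6) · (1) · (4) · (-3) = -72.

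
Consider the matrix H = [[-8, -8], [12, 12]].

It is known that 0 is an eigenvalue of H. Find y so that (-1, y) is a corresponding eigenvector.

1

We need (H)v = 0.
H = [[-8, -8], [12, 12]].
Row 1: (-8)·-1 + (-8)·y = 0
Row 2: (12)·-1 + (12)·y = 0
Solving gives y = 1.
Check: H·(-1, 1) = (0, 0) = 0·(-1, 1).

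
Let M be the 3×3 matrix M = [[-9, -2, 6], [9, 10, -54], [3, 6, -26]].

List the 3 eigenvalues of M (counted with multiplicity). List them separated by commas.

-9, -8, -8

Compute the characteristic polynomial p(λ) = det(λI - M).
Cofactor expansion gives p(λ) = λ^3 + 25λ^2 + 208λ + 576.
Try λ = -8: p(-8) = 0, so -8 is a root.
Dividing by (λ + 8) leaves λ^2 + 17λ + 72.
The quadratic factors as (λ + 9)·(λ + 8).
Eigenvalues: -9, -8, -8.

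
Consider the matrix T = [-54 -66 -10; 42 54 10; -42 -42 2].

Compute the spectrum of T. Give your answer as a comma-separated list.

Compute the characteristic polynomial p(μ) = det(μI - T).
Expanding the 3×3 determinant: p(μ) = μ^3 - 2μ^2 - 144μ + 288.
Try μ = 2: p(2) = 0, so 2 is a root.
Factor out (μ - 2): p(μ) = (μ - 2)·(μ^2 - 144).
The quadratic factors as (μ + 12)·(μ - 12).
Eigenvalues: -12, 2, 12.

-12, 2, 12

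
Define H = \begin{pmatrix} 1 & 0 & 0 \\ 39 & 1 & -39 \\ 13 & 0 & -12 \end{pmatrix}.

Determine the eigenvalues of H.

The characteristic polynomial is p(λ) = det(λI - H).
Cofactor expansion gives p(λ) = λ^3 + 10λ^2 - 23λ + 12.
Rational-root test: λ = -12 gives p(-12) = 0.
Factor out (λ + 12): p(λ) = (λ + 12)·(λ^2 - 2λ + 1).
The quadratic factor is (λ - 1)^2.
Eigenvalues: -12, 1, 1.

-12, 1, 1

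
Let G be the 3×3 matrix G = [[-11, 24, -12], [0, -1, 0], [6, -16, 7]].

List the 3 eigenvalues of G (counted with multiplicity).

-5, -1, 1

The characteristic polynomial is p(t) = det(tI - G).
Cofactor expansion gives p(t) = t^3 + 5t^2 - t - 5.
Rational-root test: t = -1 gives p(-1) = 0.
Dividing by (t + 1) leaves t^2 + 4t - 5.
The quadratic factors as (t + 5)·(t - 1).
Eigenvalues: -5, -1, 1.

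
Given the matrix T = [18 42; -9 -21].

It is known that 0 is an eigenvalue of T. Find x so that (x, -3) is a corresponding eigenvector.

We need (T)v = 0.
T = [[18, 42], [-9, -21]].
Row 1: (18)·x + (42)·-3 = 0
Row 2: (-9)·x + (-21)·-3 = 0
Solving gives x = 7.
Check: T·(7, -3) = (0, 0) = 0·(7, -3).

7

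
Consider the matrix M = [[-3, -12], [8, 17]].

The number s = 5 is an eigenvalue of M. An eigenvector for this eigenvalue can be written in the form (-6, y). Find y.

We need (M - 5I)v = 0.
M - 5I = [[-8, -12], [8, 12]].
Row 1: (-8)·-6 + (-12)·y = 0
Row 2: (8)·-6 + (12)·y = 0
Solving gives y = 4.
Check: M·(-6, 4) = (-30, 20) = 5·(-6, 4).

4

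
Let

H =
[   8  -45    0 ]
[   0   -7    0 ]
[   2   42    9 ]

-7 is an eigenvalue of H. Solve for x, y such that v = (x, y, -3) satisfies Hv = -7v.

We need (H + 7I)v = 0.
H + 7I = [[15, -45, 0], [0, 0, 0], [2, 42, 16]].
Row 1: (15)·x + (-45)·y + (0)·-3 = 0
Row 2: (0)·x + (0)·y + (0)·-3 = 0
Row 3: (2)·x + (42)·y + (16)·-3 = 0
Solving gives x = 3, y = 1.
Check: H·(3, 1, -3) = (-21, -7, 21) = -7·(3, 1, -3).

3, 1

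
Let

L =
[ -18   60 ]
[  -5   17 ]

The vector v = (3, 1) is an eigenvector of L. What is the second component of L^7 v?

First find the eigenvalue: Lv = (6, 2) = 2·(3, 1), so λ = 2.
Then L^7 v = λ^7·v = 2^7·(3, 1) = 128·(3, 1) = (384, 128).

128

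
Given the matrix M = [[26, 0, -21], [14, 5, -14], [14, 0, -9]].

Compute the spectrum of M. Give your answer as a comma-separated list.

5, 5, 12

Set up det(lambda·I - M) = 0.
Expanding the 3×3 determinant: p(lambda) = lambda^3 - 22·lambda^2 + 145·lambda - 300.
Rational-root test: lambda = 5 gives p(5) = 0.
Dividing by (lambda - 5) leaves lambda^2 - 17·lambda + 60.
The quadratic factors as (lambda - 5)·(lambda - 12).
Eigenvalues: 5, 5, 12.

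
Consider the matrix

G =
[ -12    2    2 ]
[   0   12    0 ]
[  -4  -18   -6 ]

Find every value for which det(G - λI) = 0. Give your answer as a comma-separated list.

-10, -8, 12

Set up det(rI - G) = 0.
Expanding the 3×3 determinant: p(r) = r^3 + 6r^2 - 136r - 960.
Try r = -10: p(-10) = 0, so -10 is a root.
Dividing by (r + 10) leaves r^2 - 4r - 96.
The quadratic factors as (r + 8)·(r - 12).
Eigenvalues: -10, -8, 12.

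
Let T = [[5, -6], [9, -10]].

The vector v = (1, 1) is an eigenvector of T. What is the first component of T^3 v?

-1

First find the eigenvalue: Tv = (-1, -1) = -1·(1, 1), so λ = -1.
Then T^3 v = λ^3·v = (-1)^3·(1, 1) = -1·(1, 1) = (-1, -1).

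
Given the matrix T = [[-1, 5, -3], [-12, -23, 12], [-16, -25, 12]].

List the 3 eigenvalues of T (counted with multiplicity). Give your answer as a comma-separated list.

The characteristic polynomial is p(s) = det(sI - T).
Cofactor expansion gives p(s) = s^3 + 12s^2 + 47s + 60.
Try s = -3: p(-3) = 0, so -3 is a root.
Dividing by (s + 3) leaves s^2 + 9s + 20.
The quadratic factors as (s + 5)·(s + 4).
Eigenvalues: -5, -4, -3.

-5, -4, -3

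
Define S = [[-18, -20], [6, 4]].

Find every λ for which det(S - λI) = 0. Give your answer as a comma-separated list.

det(S - λI) = (-18 - λ)(4 - λ) - (-20)·(6) = λ^2 + 14λ + 48.
This factors as (λ + 8)·(λ + 6) = 0.
Eigenvalues: -8, -6.

-8, -6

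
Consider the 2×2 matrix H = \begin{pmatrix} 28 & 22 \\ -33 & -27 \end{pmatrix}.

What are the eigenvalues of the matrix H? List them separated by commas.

-5, 6

det(H - tI) = (28 - t)(-27 - t) - (22)·(-33) = t^2 - t - 30.
This factors as (t + 5)·(t - 6) = 0.
Eigenvalues: -5, 6.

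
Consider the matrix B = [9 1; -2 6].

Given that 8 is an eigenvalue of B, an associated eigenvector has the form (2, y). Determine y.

-2

We need (B - 8I)v = 0.
B - 8I = [[1, 1], [-2, -2]].
Row 1: (1)·2 + (1)·y = 0
Row 2: (-2)·2 + (-2)·y = 0
Solving gives y = -2.
Check: B·(2, -2) = (16, -16) = 8·(2, -2).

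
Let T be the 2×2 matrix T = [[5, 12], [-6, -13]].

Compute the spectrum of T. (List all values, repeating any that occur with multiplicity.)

det(T - rI) = (5 - r)(-13 - r) - (12)·(-6) = r^2 + 8r + 7.
This factors as (r + 7)·(r + 1) = 0.
Eigenvalues: -7, -1.

-7, -1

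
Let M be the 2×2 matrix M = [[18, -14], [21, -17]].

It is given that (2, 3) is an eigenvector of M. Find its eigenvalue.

Compute Mv: M·(2, 3) = (-6, -9).
Since Mv = λv, compare component 1: -6 = λ·2, so λ = -3.

-3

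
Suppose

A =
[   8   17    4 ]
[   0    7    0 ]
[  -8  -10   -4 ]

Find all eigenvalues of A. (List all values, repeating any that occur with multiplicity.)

Set up det(μI - A) = 0.
Expanding along the first row, p(μ) = μ^3 - 11μ^2 + 28μ.
Since p(4) = 0, μ = 4 is a root.
Factor out (μ - 4): p(μ) = (μ - 4)·(μ^2 - 7μ).
The quadratic factors as μ·(μ - 7).
Eigenvalues: 0, 4, 7.

0, 4, 7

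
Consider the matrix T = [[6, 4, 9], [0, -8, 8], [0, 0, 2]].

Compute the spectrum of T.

-8, 2, 6

T is upper triangular, so its eigenvalues are the diagonal entries.
Diagonal: 6, -8, 2.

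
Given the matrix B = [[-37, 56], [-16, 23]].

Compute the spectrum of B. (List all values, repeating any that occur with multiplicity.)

-9, -5

det(B - lambda·I) = (-37 - lambda)(23 - lambda) - (56)·(-16) = lambda^2 + 14·lambda + 45.
This factors as (lambda + 9)·(lambda + 5) = 0.
Eigenvalues: -9, -5.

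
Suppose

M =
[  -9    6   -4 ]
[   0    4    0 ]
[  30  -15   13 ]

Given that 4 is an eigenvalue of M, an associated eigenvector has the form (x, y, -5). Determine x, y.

2, 1

We need (M - 4I)v = 0.
M - 4I = [[-13, 6, -4], [0, 0, 0], [30, -15, 9]].
Row 1: (-13)·x + (6)·y + (-4)·-5 = 0
Row 2: (0)·x + (0)·y + (0)·-5 = 0
Row 3: (30)·x + (-15)·y + (9)·-5 = 0
Solving gives x = 2, y = 1.
Check: M·(2, 1, -5) = (8, 4, -20) = 4·(2, 1, -5).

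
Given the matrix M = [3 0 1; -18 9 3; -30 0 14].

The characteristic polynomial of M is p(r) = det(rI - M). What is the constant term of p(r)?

-648

p(r) = r^3 - 26r^2 + 225r - 648.
The constant term is -648.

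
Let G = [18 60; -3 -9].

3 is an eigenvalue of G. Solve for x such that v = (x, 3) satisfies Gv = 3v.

We need (G - 3I)v = 0.
G - 3I = [[15, 60], [-3, -12]].
Row 1: (15)·x + (60)·3 = 0
Row 2: (-3)·x + (-12)·3 = 0
Solving gives x = -12.
Check: G·(-12, 3) = (-36, 9) = 3·(-12, 3).

-12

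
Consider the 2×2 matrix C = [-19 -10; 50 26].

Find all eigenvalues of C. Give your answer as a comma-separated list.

det(C - rI) = (-19 - r)(26 - r) - (-10)·(50) = r^2 - 7r + 6.
This factors as (r - 1)·(r - 6) = 0.
Eigenvalues: 1, 6.

1, 6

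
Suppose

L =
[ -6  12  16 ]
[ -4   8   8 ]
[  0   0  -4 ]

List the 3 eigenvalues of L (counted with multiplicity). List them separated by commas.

-4, 0, 2

Set up det(λI - L) = 0.
Expanding along the first row, p(λ) = λ^3 + 2λ^2 - 8λ.
Try λ = 0: p(0) = 0, so 0 is a root.
Factor out λ: p(λ) = λ·(λ^2 + 2λ - 8).
The quadratic factors as (λ + 4)·(λ - 2).
Eigenvalues: -4, 0, 2.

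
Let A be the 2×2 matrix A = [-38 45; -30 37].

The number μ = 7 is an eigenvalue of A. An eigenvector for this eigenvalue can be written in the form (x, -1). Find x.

-1

We need (A - 7I)v = 0.
A - 7I = [[-45, 45], [-30, 30]].
Row 1: (-45)·x + (45)·-1 = 0
Row 2: (-30)·x + (30)·-1 = 0
Solving gives x = -1.
Check: A·(-1, -1) = (-7, -7) = 7·(-1, -1).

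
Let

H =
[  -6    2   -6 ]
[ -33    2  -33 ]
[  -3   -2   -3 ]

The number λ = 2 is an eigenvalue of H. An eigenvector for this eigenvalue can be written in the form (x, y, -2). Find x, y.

2, 2

We need (H - 2I)v = 0.
H - 2I = [[-8, 2, -6], [-33, 0, -33], [-3, -2, -5]].
Row 1: (-8)·x + (2)·y + (-6)·-2 = 0
Row 2: (-33)·x + (0)·y + (-33)·-2 = 0
Row 3: (-3)·x + (-2)·y + (-5)·-2 = 0
Solving gives x = 2, y = 2.
Check: H·(2, 2, -2) = (4, 4, -4) = 2·(2, 2, -2).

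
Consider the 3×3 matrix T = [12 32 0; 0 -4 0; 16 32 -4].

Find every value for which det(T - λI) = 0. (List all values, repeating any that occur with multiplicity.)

-4, -4, 12

The characteristic polynomial is p(μ) = det(μI - T).
Expanding the 3×3 determinant: p(μ) = μ^3 - 4μ^2 - 80μ - 192.
Try μ = -4: p(-4) = 0, so -4 is a root.
Factor out (μ + 4): p(μ) = (μ + 4)·(μ^2 - 8μ - 48).
The quadratic factors as (μ + 4)·(μ - 12).
Eigenvalues: -4, -4, 12.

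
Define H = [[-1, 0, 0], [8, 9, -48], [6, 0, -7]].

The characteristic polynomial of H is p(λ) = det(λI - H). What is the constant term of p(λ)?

p(λ) = λ^3 - λ^2 - 65λ - 63.
The constant term is -63.

-63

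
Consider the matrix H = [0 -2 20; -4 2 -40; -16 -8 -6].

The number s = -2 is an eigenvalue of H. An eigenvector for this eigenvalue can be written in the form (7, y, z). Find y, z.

We need (H + 2I)v = 0.
H + 2I = [[2, -2, 20], [-4, 4, -40], [-16, -8, -4]].
Row 1: (2)·7 + (-2)·y + (20)·z = 0
Row 2: (-4)·7 + (4)·y + (-40)·z = 0
Row 3: (-16)·7 + (-8)·y + (-4)·z = 0
Solving gives y = -13, z = -2.
Check: H·(7, -13, -2) = (-14, 26, 4) = -2·(7, -13, -2).

-13, -2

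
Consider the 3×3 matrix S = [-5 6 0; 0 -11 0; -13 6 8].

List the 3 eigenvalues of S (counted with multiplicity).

-11, -5, 8

The characteristic polynomial is p(t) = det(tI - S).
Expanding the 3×3 determinant: p(t) = t^3 + 8t^2 - 73t - 440.
Since p(-5) = 0, t = -5 is a root.
Dividing by (t + 5) leaves t^2 + 3t - 88.
The quadratic factors as (t + 11)·(t - 8).
Eigenvalues: -11, -5, 8.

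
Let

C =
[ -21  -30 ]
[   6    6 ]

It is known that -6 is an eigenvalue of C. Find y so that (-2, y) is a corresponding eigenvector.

We need (C + 6I)v = 0.
C + 6I = [[-15, -30], [6, 12]].
Row 1: (-15)·-2 + (-30)·y = 0
Row 2: (6)·-2 + (12)·y = 0
Solving gives y = 1.
Check: C·(-2, 1) = (12, -6) = -6·(-2, 1).

1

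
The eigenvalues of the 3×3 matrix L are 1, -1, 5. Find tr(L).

5

trace(L) is the sum of the eigenvalues: (1) + (-1) + (5) = 5.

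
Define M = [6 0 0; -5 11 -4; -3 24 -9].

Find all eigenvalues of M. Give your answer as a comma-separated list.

-1, 3, 6

The characteristic polynomial is p(r) = det(rI - M).
Expanding the 3×3 determinant: p(r) = r^3 - 8r^2 + 9r + 18.
Rational-root test: r = 6 gives p(6) = 0.
Dividing by (r - 6) leaves r^2 - 2r - 3.
The quadratic factors as (r + 1)·(r - 3).
Eigenvalues: -1, 3, 6.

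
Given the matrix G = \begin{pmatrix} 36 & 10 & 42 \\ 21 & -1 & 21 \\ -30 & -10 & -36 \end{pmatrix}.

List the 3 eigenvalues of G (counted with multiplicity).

-6, -1, 6

Set up det(λI - G) = 0.
Expanding the 3×3 determinant: p(λ) = λ^3 + λ^2 - 36λ - 36.
Try λ = -1: p(-1) = 0, so -1 is a root.
Dividing by (λ + 1) leaves λ^2 - 36.
The quadratic factors as (λ + 6)·(λ - 6).
Eigenvalues: -6, -1, 6.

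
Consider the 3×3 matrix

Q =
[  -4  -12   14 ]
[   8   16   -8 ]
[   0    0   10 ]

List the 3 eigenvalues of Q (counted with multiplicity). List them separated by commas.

The characteristic polynomial is p(λ) = det(λI - Q).
Expanding the 3×3 determinant: p(λ) = λ^3 - 22λ^2 + 152λ - 320.
Rational-root test: λ = 10 gives p(10) = 0.
Factor out (λ - 10): p(λ) = (λ - 10)·(λ^2 - 12λ + 32).
The quadratic factors as (λ - 4)·(λ - 8).
Eigenvalues: 4, 8, 10.

4, 8, 10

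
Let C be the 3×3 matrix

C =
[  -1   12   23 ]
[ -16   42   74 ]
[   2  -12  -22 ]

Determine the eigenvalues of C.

Compute the characteristic polynomial p(lambda) = det(lambda·I - C).
Cofactor expansion gives p(lambda) = lambda^3 - 19·lambda^2 + 90·lambda - 72.
Rational-root test: lambda = 6 gives p(6) = 0.
Factor out (lambda - 6): p(lambda) = (lambda - 6)·(lambda^2 - 13·lambda + 12).
The quadratic factors as (lambda - 1)·(lambda - 12).
Eigenvalues: 1, 6, 12.

1, 6, 12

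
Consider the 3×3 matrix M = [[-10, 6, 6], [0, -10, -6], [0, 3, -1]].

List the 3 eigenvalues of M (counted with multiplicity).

Set up det(lambda·I - M) = 0.
Expanding the 3×3 determinant: p(lambda) = lambda^3 + 21·lambda^2 + 138·lambda + 280.
Rational-root test: lambda = -10 gives p(-10) = 0.
Dividing by (lambda + 10) leaves lambda^2 + 11·lambda + 28.
The quadratic factors as (lambda + 7)·(lambda + 4).
Eigenvalues: -10, -7, -4.

-10, -7, -4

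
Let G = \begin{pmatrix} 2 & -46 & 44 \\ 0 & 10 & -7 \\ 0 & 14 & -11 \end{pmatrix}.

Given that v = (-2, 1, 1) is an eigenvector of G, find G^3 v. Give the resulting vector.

First find the eigenvalue: Gv = (-6, 3, 3) = 3·(-2, 1, 1), so λ = 3.
Then G^3 v = λ^3·v = 3^3·(-2, 1, 1) = 27·(-2, 1, 1) = (-54, 27, 27).

(-54, 27, 27)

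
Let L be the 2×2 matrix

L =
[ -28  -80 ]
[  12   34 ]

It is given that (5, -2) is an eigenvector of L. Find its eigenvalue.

4

Compute Lv: L·(5, -2) = (20, -8).
Since Lv = λv, compare component 1: 20 = λ·5, so λ = 4.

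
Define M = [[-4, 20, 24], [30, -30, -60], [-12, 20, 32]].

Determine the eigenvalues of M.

The characteristic polynomial is p(μ) = det(μI - M).
Expanding the 3×3 determinant: p(μ) = μ^3 + 2μ^2 - 80μ.
Since p(8) = 0, μ = 8 is a root.
Dividing by (μ - 8) leaves μ^2 + 10μ.
The quadratic factors as (μ + 10)·μ.
Eigenvalues: -10, 0, 8.

-10, 0, 8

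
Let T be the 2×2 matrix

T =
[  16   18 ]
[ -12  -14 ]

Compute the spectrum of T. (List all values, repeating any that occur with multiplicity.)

-2, 4

det(T - tI) = (16 - t)(-14 - t) - (18)·(-12) = t^2 - 2t - 8.
This factors as (t + 2)·(t - 4) = 0.
Eigenvalues: -2, 4.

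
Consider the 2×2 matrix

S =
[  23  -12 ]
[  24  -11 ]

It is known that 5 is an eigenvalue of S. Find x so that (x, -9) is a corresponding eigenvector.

We need (S - 5I)v = 0.
S - 5I = [[18, -12], [24, -16]].
Row 1: (18)·x + (-12)·-9 = 0
Row 2: (24)·x + (-16)·-9 = 0
Solving gives x = -6.
Check: S·(-6, -9) = (-30, -45) = 5·(-6, -9).

-6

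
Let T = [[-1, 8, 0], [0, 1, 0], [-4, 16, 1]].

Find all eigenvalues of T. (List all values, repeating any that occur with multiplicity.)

Compute the characteristic polynomial p(lambda) = det(lambda·I - T).
Cofactor expansion gives p(lambda) = lambda^3 - lambda^2 - lambda + 1.
Since p(-1) = 0, lambda = -1 is a root.
Factor out (lambda + 1): p(lambda) = (lambda + 1)·(lambda^2 - 2·lambda + 1).
The quadratic factor is (lambda - 1)^2.
Eigenvalues: -1, 1, 1.

-1, 1, 1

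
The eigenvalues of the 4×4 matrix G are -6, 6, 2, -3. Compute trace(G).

trace(G) is the sum of the eigenvalues: (-6) + (6) + (2) + (-3) = -1.

-1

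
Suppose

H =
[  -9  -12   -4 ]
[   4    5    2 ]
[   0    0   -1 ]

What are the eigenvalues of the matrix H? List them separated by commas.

Set up det(lambda·I - H) = 0.
Expanding along the first row, p(lambda) = lambda^3 + 5·lambda^2 + 7·lambda + 3.
Since p(-1) = 0, lambda = -1 is a root.
Factor out (lambda + 1): p(lambda) = (lambda + 1)·(lambda^2 + 4·lambda + 3).
The quadratic factors as (lambda + 3)·(lambda + 1).
Eigenvalues: -3, -1, -1.

-3, -1, -1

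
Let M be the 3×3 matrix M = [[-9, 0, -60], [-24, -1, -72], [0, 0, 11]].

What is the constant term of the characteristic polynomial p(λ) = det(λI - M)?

-99

p(0) = det(0·I − M) = det(−M) = (−1)^3·det(M).
det(M) = 99, so p(0) = -99.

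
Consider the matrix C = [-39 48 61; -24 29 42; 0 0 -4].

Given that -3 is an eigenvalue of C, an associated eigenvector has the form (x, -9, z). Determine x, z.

We need (C + 3I)v = 0.
C + 3I = [[-36, 48, 61], [-24, 32, 42], [0, 0, -1]].
Row 1: (-36)·x + (48)·-9 + (61)·z = 0
Row 2: (-24)·x + (32)·-9 + (42)·z = 0
Row 3: (0)·x + (0)·-9 + (-1)·z = 0
Solving gives x = -12, z = 0.
Check: C·(-12, -9, 0) = (36, 27, 0) = -3·(-12, -9, 0).

-12, 0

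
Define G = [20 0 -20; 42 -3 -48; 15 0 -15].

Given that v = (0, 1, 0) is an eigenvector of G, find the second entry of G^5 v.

First find the eigenvalue: Gv = (0, -3, 0) = -3·(0, 1, 0), so λ = -3.
Then G^5 v = λ^5·v = (-3)^5·(0, 1, 0) = -243·(0, 1, 0) = (0, -243, 0).

-243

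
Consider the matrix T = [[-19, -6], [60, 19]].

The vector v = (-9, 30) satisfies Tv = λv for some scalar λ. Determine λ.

1

Compute Tv: T·(-9, 30) = (-9, 30).
Since Tv = λv, compare component 1: -9 = λ·-9, so λ = 1.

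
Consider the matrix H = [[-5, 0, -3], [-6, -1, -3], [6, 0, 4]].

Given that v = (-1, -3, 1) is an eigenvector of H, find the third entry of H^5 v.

-32

First find the eigenvalue: Hv = (2, 6, -2) = -2·(-1, -3, 1), so λ = -2.
Then H^5 v = λ^5·v = (-2)^5·(-1, -3, 1) = -32·(-1, -3, 1) = (32, 96, -32).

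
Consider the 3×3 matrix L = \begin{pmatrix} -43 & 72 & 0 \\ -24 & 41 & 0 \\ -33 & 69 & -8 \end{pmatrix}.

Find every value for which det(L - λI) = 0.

Set up det(λI - L) = 0.
Expanding along the first row, p(λ) = λ^3 + 10λ^2 - 19λ - 280.
Try λ = -8: p(-8) = 0, so -8 is a root.
Factor out (λ + 8): p(λ) = (λ + 8)·(λ^2 + 2λ - 35).
The quadratic factors as (λ + 7)·(λ - 5).
Eigenvalues: -8, -7, 5.

-8, -7, 5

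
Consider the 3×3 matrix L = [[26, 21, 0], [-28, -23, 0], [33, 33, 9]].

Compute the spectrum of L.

-2, 5, 9

The characteristic polynomial is p(λ) = det(λI - L).
Expanding the 3×3 determinant: p(λ) = λ^3 - 12λ^2 + 17λ + 90.
Since p(-2) = 0, λ = -2 is a root.
Dividing by (λ + 2) leaves λ^2 - 14λ + 45.
The quadratic factors as (λ - 5)·(λ - 9).
Eigenvalues: -2, 5, 9.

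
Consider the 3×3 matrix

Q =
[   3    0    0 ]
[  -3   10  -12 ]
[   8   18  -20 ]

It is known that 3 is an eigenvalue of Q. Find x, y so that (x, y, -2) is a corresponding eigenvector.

We need (Q - 3I)v = 0.
Q - 3I = [[0, 0, 0], [-3, 7, -12], [8, 18, -23]].
Row 1: (0)·x + (0)·y + (0)·-2 = 0
Row 2: (-3)·x + (7)·y + (-12)·-2 = 0
Row 3: (8)·x + (18)·y + (-23)·-2 = 0
Solving gives x = 1, y = -3.
Check: Q·(1, -3, -2) = (3, -9, -6) = 3·(1, -3, -2).

1, -3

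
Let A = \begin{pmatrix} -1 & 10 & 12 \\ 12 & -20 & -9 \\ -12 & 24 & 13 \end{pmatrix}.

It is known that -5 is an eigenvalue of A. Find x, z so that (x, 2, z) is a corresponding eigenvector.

We need (A + 5I)v = 0.
A + 5I = [[4, 10, 12], [12, -15, -9], [-12, 24, 18]].
Row 1: (4)·x + (10)·2 + (12)·z = 0
Row 2: (12)·x + (-15)·2 + (-9)·z = 0
Row 3: (-12)·x + (24)·2 + (18)·z = 0
Solving gives x = 1, z = -2.
Check: A·(1, 2, -2) = (-5, -10, 10) = -5·(1, 2, -2).

1, -2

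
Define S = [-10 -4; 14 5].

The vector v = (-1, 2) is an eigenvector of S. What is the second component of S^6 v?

128

First find the eigenvalue: Sv = (2, -4) = -2·(-1, 2), so λ = -2.
Then S^6 v = λ^6·v = (-2)^6·(-1, 2) = 64·(-1, 2) = (-64, 128).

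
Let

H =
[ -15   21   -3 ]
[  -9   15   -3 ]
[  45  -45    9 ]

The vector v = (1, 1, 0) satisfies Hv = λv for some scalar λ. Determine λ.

6

Compute Hv: H·(1, 1, 0) = (6, 6, 0).
Since Hv = λv, compare component 1: 6 = λ·1, so λ = 6.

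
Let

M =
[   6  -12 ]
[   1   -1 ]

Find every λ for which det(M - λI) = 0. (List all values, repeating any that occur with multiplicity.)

det(M - λI) = (6 - λ)(-1 - λ) - (-12)·(1) = λ^2 - 5λ + 6.
This factors as (λ - 2)·(λ - 3) = 0.
Eigenvalues: 2, 3.

2, 3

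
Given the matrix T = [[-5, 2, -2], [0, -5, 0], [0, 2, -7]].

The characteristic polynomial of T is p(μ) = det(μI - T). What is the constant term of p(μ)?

175

p(μ) = μ^3 + 17μ^2 + 95μ + 175.
The constant term is 175.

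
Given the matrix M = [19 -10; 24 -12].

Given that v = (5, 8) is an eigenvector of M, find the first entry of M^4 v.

405

First find the eigenvalue: Mv = (15, 24) = 3·(5, 8), so λ = 3.
Then M^4 v = λ^4·v = 3^4·(5, 8) = 81·(5, 8) = (405, 648).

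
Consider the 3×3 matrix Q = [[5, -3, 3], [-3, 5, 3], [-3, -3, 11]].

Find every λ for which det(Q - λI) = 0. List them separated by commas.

5, 8, 8

The characteristic polynomial is p(s) = det(sI - Q).
Cofactor expansion gives p(s) = s^3 - 21s^2 + 144s - 320.
Rational-root test: s = 5 gives p(5) = 0.
Dividing by (s - 5) leaves s^2 - 16s + 64.
The quadratic factor is (s - 8)^2.
Eigenvalues: 5, 8, 8.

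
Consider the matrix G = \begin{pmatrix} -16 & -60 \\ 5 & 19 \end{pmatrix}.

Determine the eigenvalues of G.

-1, 4

det(G - λI) = (-16 - λ)(19 - λ) - (-60)·(5) = λ^2 - 3λ - 4.
This factors as (λ + 1)·(λ - 4) = 0.
Eigenvalues: -1, 4.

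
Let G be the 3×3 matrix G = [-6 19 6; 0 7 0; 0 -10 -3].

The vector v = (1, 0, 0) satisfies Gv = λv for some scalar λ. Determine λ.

-6

Compute Gv: G·(1, 0, 0) = (-6, 0, 0).
Since Gv = λv, compare component 1: -6 = λ·1, so λ = -6.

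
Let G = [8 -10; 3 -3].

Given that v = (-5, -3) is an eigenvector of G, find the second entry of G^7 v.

First find the eigenvalue: Gv = (-10, -6) = 2·(-5, -3), so λ = 2.
Then G^7 v = λ^7·v = 2^7·(-5, -3) = 128·(-5, -3) = (-640, -384).

-384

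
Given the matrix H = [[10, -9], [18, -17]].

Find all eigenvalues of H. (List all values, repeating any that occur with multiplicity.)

det(H - λI) = (10 - λ)(-17 - λ) - (-9)·(18) = λ^2 + 7λ - 8.
This factors as (λ + 8)·(λ - 1) = 0.
Eigenvalues: -8, 1.

-8, 1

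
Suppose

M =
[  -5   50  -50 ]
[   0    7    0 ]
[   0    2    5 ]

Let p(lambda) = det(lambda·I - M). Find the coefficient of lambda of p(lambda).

p(lambda) = lambda^3 - 7·lambda^2 - 25·lambda + 175.
The coefficient of lambda is -25.

-25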